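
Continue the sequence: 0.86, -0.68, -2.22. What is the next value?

Differences: -0.68 - 0.86 = -1.54
This is an arithmetic sequence with common difference d = -1.54.
Next term = -2.22 + -1.54 = -3.76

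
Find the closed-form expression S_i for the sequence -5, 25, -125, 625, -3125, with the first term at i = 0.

Check ratios: 25 / -5 = -5.0
Common ratio r = -5.
First term a = -5.
Formula: S_i = -5 * (-5)^i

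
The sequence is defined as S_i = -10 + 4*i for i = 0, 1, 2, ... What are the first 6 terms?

This is an arithmetic sequence.
i=0: S_0 = -10 + 4*0 = -10
i=1: S_1 = -10 + 4*1 = -6
i=2: S_2 = -10 + 4*2 = -2
i=3: S_3 = -10 + 4*3 = 2
i=4: S_4 = -10 + 4*4 = 6
i=5: S_5 = -10 + 4*5 = 10
The first 6 terms are: [-10, -6, -2, 2, 6, 10]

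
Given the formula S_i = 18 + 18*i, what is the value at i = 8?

S_8 = 18 + 18*8 = 18 + 144 = 162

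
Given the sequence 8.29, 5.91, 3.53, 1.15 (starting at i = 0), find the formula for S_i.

Check differences: 5.91 - 8.29 = -2.38
3.53 - 5.91 = -2.38
Common difference d = -2.38.
First term a = 8.29.
Formula: S_i = 8.29 - 2.38*i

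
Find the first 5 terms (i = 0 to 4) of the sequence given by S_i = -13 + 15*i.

This is an arithmetic sequence.
i=0: S_0 = -13 + 15*0 = -13
i=1: S_1 = -13 + 15*1 = 2
i=2: S_2 = -13 + 15*2 = 17
i=3: S_3 = -13 + 15*3 = 32
i=4: S_4 = -13 + 15*4 = 47
The first 5 terms are: [-13, 2, 17, 32, 47]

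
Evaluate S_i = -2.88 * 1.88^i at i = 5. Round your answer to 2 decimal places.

S_5 = -2.88 * 1.88^5 ≈ -2.88 * 23.4849 ≈ -67.64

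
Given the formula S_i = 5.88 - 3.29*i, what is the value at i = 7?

S_7 = 5.88 + -3.29*7 = 5.88 + -23.03 = -17.15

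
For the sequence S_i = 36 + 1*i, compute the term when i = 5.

S_5 = 36 + 1*5 = 36 + 5 = 41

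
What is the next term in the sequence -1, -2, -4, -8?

Ratios: -2 / -1 = 2.0
This is a geometric sequence with common ratio r = 2.
Next term = -8 * 2 = -16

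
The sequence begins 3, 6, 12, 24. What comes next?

Ratios: 6 / 3 = 2.0
This is a geometric sequence with common ratio r = 2.
Next term = 24 * 2 = 48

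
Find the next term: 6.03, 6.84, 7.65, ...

Differences: 6.84 - 6.03 = 0.81
This is an arithmetic sequence with common difference d = 0.81.
Next term = 7.65 + 0.81 = 8.46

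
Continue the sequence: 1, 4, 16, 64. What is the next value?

Ratios: 4 / 1 = 4.0
This is a geometric sequence with common ratio r = 4.
Next term = 64 * 4 = 256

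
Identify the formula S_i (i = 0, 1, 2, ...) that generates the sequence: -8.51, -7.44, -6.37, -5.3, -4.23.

Check differences: -7.44 - -8.51 = 1.07
-6.37 - -7.44 = 1.07
Common difference d = 1.07.
First term a = -8.51.
Formula: S_i = -8.51 + 1.07*i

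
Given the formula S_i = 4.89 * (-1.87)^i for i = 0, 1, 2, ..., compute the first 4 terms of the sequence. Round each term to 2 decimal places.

This is a geometric sequence.
i=0: S_0 = 4.89 * (-1.87)^0 = 4.89
i=1: S_1 = 4.89 * (-1.87)^1 ≈ -9.14
i=2: S_2 = 4.89 * (-1.87)^2 ≈ 17.1
i=3: S_3 = 4.89 * (-1.87)^3 ≈ -31.98
The first 4 terms are: [4.89, -9.14, 17.1, -31.98]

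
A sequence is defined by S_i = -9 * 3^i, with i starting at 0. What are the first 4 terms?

This is a geometric sequence.
i=0: S_0 = -9 * 3^0 = -9
i=1: S_1 = -9 * 3^1 = -27
i=2: S_2 = -9 * 3^2 = -81
i=3: S_3 = -9 * 3^3 = -243
The first 4 terms are: [-9, -27, -81, -243]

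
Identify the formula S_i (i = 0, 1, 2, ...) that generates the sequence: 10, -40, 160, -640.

Check ratios: -40 / 10 = -4.0
Common ratio r = -4.
First term a = 10.
Formula: S_i = 10 * (-4)^i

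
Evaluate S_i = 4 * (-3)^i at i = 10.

S_10 = 4 * (-3)^10 = 4 * 59049 = 236196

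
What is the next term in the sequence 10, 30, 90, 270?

Ratios: 30 / 10 = 3.0
This is a geometric sequence with common ratio r = 3.
Next term = 270 * 3 = 810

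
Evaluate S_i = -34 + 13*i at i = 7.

S_7 = -34 + 13*7 = -34 + 91 = 57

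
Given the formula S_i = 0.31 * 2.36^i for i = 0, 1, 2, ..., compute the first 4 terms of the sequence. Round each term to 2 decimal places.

This is a geometric sequence.
i=0: S_0 = 0.31 * 2.36^0 = 0.31
i=1: S_1 = 0.31 * 2.36^1 ≈ 0.73
i=2: S_2 = 0.31 * 2.36^2 ≈ 1.73
i=3: S_3 = 0.31 * 2.36^3 ≈ 4.07
The first 4 terms are: [0.31, 0.73, 1.73, 4.07]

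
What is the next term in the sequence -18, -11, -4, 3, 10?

Differences: -11 - -18 = 7
This is an arithmetic sequence with common difference d = 7.
Next term = 10 + 7 = 17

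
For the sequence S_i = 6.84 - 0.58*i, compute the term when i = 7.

S_7 = 6.84 + -0.58*7 = 6.84 + -4.06 = 2.78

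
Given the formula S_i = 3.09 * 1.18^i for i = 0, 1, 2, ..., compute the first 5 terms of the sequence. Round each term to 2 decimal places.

This is a geometric sequence.
i=0: S_0 = 3.09 * 1.18^0 = 3.09
i=1: S_1 = 3.09 * 1.18^1 ≈ 3.65
i=2: S_2 = 3.09 * 1.18^2 ≈ 4.3
i=3: S_3 = 3.09 * 1.18^3 ≈ 5.08
i=4: S_4 = 3.09 * 1.18^4 ≈ 5.99
The first 5 terms are: [3.09, 3.65, 4.3, 5.08, 5.99]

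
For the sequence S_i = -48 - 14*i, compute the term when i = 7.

S_7 = -48 + -14*7 = -48 + -98 = -146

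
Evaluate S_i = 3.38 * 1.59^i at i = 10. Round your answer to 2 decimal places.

S_10 = 3.38 * 1.59^10 ≈ 3.38 * 103.2693 ≈ 349.05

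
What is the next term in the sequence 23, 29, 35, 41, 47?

Differences: 29 - 23 = 6
This is an arithmetic sequence with common difference d = 6.
Next term = 47 + 6 = 53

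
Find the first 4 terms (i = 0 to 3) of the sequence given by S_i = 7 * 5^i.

This is a geometric sequence.
i=0: S_0 = 7 * 5^0 = 7
i=1: S_1 = 7 * 5^1 = 35
i=2: S_2 = 7 * 5^2 = 175
i=3: S_3 = 7 * 5^3 = 875
The first 4 terms are: [7, 35, 175, 875]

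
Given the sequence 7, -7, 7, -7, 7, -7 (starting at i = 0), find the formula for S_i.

Check ratios: -7 / 7 = -1.0
Common ratio r = -1.
First term a = 7.
Formula: S_i = 7 * (-1)^i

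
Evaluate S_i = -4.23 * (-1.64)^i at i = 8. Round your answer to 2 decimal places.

S_8 = -4.23 * (-1.64)^8 ≈ -4.23 * 52.33 ≈ -221.36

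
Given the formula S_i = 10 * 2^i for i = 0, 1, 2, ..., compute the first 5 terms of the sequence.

This is a geometric sequence.
i=0: S_0 = 10 * 2^0 = 10
i=1: S_1 = 10 * 2^1 = 20
i=2: S_2 = 10 * 2^2 = 40
i=3: S_3 = 10 * 2^3 = 80
i=4: S_4 = 10 * 2^4 = 160
The first 5 terms are: [10, 20, 40, 80, 160]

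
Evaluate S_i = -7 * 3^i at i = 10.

S_10 = -7 * 3^10 = -7 * 59049 = -413343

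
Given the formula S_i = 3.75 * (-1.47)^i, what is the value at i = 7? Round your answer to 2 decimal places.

S_7 = 3.75 * (-1.47)^7 ≈ 3.75 * -14.8327 ≈ -55.62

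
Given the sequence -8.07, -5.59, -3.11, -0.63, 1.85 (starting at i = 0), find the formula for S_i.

Check differences: -5.59 - -8.07 = 2.48
-3.11 - -5.59 = 2.48
Common difference d = 2.48.
First term a = -8.07.
Formula: S_i = -8.07 + 2.48*i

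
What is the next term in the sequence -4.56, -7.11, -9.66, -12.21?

Differences: -7.11 - -4.56 = -2.55
This is an arithmetic sequence with common difference d = -2.55.
Next term = -12.21 + -2.55 = -14.76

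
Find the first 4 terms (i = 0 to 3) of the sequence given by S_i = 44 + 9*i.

This is an arithmetic sequence.
i=0: S_0 = 44 + 9*0 = 44
i=1: S_1 = 44 + 9*1 = 53
i=2: S_2 = 44 + 9*2 = 62
i=3: S_3 = 44 + 9*3 = 71
The first 4 terms are: [44, 53, 62, 71]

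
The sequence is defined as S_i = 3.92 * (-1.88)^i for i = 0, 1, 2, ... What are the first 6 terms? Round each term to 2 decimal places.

This is a geometric sequence.
i=0: S_0 = 3.92 * (-1.88)^0 = 3.92
i=1: S_1 = 3.92 * (-1.88)^1 ≈ -7.37
i=2: S_2 = 3.92 * (-1.88)^2 ≈ 13.85
i=3: S_3 = 3.92 * (-1.88)^3 ≈ -26.05
i=4: S_4 = 3.92 * (-1.88)^4 ≈ 48.97
i=5: S_5 = 3.92 * (-1.88)^5 ≈ -92.06
The first 6 terms are: [3.92, -7.37, 13.85, -26.05, 48.97, -92.06]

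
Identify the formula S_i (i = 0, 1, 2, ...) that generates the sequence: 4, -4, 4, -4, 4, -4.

Check ratios: -4 / 4 = -1.0
Common ratio r = -1.
First term a = 4.
Formula: S_i = 4 * (-1)^i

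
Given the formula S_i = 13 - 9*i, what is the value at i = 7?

S_7 = 13 + -9*7 = 13 + -63 = -50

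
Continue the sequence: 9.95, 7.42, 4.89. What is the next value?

Differences: 7.42 - 9.95 = -2.53
This is an arithmetic sequence with common difference d = -2.53.
Next term = 4.89 + -2.53 = 2.36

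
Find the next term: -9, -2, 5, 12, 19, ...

Differences: -2 - -9 = 7
This is an arithmetic sequence with common difference d = 7.
Next term = 19 + 7 = 26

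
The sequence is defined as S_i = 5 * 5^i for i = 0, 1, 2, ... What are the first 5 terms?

This is a geometric sequence.
i=0: S_0 = 5 * 5^0 = 5
i=1: S_1 = 5 * 5^1 = 25
i=2: S_2 = 5 * 5^2 = 125
i=3: S_3 = 5 * 5^3 = 625
i=4: S_4 = 5 * 5^4 = 3125
The first 5 terms are: [5, 25, 125, 625, 3125]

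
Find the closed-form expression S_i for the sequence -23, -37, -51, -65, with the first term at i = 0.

Check differences: -37 - -23 = -14
-51 - -37 = -14
Common difference d = -14.
First term a = -23.
Formula: S_i = -23 - 14*i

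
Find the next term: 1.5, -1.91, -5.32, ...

Differences: -1.91 - 1.5 = -3.41
This is an arithmetic sequence with common difference d = -3.41.
Next term = -5.32 + -3.41 = -8.73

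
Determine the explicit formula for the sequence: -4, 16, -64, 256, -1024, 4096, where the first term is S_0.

Check ratios: 16 / -4 = -4.0
Common ratio r = -4.
First term a = -4.
Formula: S_i = -4 * (-4)^i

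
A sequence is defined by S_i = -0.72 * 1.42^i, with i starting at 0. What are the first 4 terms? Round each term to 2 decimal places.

This is a geometric sequence.
i=0: S_0 = -0.72 * 1.42^0 = -0.72
i=1: S_1 = -0.72 * 1.42^1 ≈ -1.02
i=2: S_2 = -0.72 * 1.42^2 ≈ -1.45
i=3: S_3 = -0.72 * 1.42^3 ≈ -2.06
The first 4 terms are: [-0.72, -1.02, -1.45, -2.06]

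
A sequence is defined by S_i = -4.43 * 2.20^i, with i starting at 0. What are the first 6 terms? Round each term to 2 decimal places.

This is a geometric sequence.
i=0: S_0 = -4.43 * 2.2^0 = -4.43
i=1: S_1 = -4.43 * 2.2^1 ≈ -9.75
i=2: S_2 = -4.43 * 2.2^2 ≈ -21.44
i=3: S_3 = -4.43 * 2.2^3 ≈ -47.17
i=4: S_4 = -4.43 * 2.2^4 ≈ -103.78
i=5: S_5 = -4.43 * 2.2^5 ≈ -228.31
The first 6 terms are: [-4.43, -9.75, -21.44, -47.17, -103.78, -228.31]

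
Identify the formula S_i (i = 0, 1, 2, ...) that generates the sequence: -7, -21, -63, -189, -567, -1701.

Check ratios: -21 / -7 = 3.0
Common ratio r = 3.
First term a = -7.
Formula: S_i = -7 * 3^i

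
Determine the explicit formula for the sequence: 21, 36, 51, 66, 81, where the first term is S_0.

Check differences: 36 - 21 = 15
51 - 36 = 15
Common difference d = 15.
First term a = 21.
Formula: S_i = 21 + 15*i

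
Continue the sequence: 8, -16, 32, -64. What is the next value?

Ratios: -16 / 8 = -2.0
This is a geometric sequence with common ratio r = -2.
Next term = -64 * -2 = 128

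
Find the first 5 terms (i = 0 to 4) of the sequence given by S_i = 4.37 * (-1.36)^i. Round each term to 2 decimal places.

This is a geometric sequence.
i=0: S_0 = 4.37 * (-1.36)^0 = 4.37
i=1: S_1 = 4.37 * (-1.36)^1 ≈ -5.94
i=2: S_2 = 4.37 * (-1.36)^2 ≈ 8.08
i=3: S_3 = 4.37 * (-1.36)^3 ≈ -10.99
i=4: S_4 = 4.37 * (-1.36)^4 ≈ 14.95
The first 5 terms are: [4.37, -5.94, 8.08, -10.99, 14.95]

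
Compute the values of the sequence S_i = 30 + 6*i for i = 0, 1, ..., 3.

This is an arithmetic sequence.
i=0: S_0 = 30 + 6*0 = 30
i=1: S_1 = 30 + 6*1 = 36
i=2: S_2 = 30 + 6*2 = 42
i=3: S_3 = 30 + 6*3 = 48
The first 4 terms are: [30, 36, 42, 48]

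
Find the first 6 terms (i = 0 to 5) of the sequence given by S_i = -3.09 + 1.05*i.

This is an arithmetic sequence.
i=0: S_0 = -3.09 + 1.05*0 = -3.09
i=1: S_1 = -3.09 + 1.05*1 = -2.04
i=2: S_2 = -3.09 + 1.05*2 = -0.99
i=3: S_3 = -3.09 + 1.05*3 = 0.06
i=4: S_4 = -3.09 + 1.05*4 = 1.11
i=5: S_5 = -3.09 + 1.05*5 = 2.16
The first 6 terms are: [-3.09, -2.04, -0.99, 0.06, 1.11, 2.16]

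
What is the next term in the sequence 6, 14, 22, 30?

Differences: 14 - 6 = 8
This is an arithmetic sequence with common difference d = 8.
Next term = 30 + 8 = 38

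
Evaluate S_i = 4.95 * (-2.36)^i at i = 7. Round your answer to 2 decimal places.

S_7 = 4.95 * (-2.36)^7 ≈ 4.95 * -407.7407 ≈ -2018.32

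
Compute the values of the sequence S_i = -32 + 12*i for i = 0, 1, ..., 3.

This is an arithmetic sequence.
i=0: S_0 = -32 + 12*0 = -32
i=1: S_1 = -32 + 12*1 = -20
i=2: S_2 = -32 + 12*2 = -8
i=3: S_3 = -32 + 12*3 = 4
The first 4 terms are: [-32, -20, -8, 4]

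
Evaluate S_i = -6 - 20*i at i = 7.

S_7 = -6 + -20*7 = -6 + -140 = -146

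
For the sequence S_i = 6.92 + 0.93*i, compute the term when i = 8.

S_8 = 6.92 + 0.93*8 = 6.92 + 7.44 = 14.36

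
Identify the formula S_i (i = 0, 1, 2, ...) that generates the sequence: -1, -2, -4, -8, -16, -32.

Check ratios: -2 / -1 = 2.0
Common ratio r = 2.
First term a = -1.
Formula: S_i = -1 * 2^i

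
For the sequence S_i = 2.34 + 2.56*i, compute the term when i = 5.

S_5 = 2.34 + 2.56*5 = 2.34 + 12.8 = 15.14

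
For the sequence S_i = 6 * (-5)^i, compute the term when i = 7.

S_7 = 6 * (-5)^7 = 6 * -78125 = -468750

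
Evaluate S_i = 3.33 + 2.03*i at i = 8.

S_8 = 3.33 + 2.03*8 = 3.33 + 16.24 = 19.57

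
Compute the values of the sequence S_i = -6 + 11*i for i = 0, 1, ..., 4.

This is an arithmetic sequence.
i=0: S_0 = -6 + 11*0 = -6
i=1: S_1 = -6 + 11*1 = 5
i=2: S_2 = -6 + 11*2 = 16
i=3: S_3 = -6 + 11*3 = 27
i=4: S_4 = -6 + 11*4 = 38
The first 5 terms are: [-6, 5, 16, 27, 38]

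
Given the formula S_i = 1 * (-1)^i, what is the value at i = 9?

S_9 = 1 * (-1)^9 = 1 * -1 = -1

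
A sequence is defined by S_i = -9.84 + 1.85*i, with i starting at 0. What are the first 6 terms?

This is an arithmetic sequence.
i=0: S_0 = -9.84 + 1.85*0 = -9.84
i=1: S_1 = -9.84 + 1.85*1 = -7.99
i=2: S_2 = -9.84 + 1.85*2 = -6.14
i=3: S_3 = -9.84 + 1.85*3 = -4.29
i=4: S_4 = -9.84 + 1.85*4 = -2.44
i=5: S_5 = -9.84 + 1.85*5 = -0.59
The first 6 terms are: [-9.84, -7.99, -6.14, -4.29, -2.44, -0.59]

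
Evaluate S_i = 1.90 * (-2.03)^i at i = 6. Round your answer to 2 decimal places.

S_6 = 1.9 * (-2.03)^6 ≈ 1.9 * 69.9804 ≈ 132.96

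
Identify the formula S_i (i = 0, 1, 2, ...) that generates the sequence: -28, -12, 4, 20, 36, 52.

Check differences: -12 - -28 = 16
4 - -12 = 16
Common difference d = 16.
First term a = -28.
Formula: S_i = -28 + 16*i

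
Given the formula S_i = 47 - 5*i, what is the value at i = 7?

S_7 = 47 + -5*7 = 47 + -35 = 12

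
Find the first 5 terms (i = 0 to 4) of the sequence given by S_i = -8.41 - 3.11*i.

This is an arithmetic sequence.
i=0: S_0 = -8.41 + -3.11*0 = -8.41
i=1: S_1 = -8.41 + -3.11*1 = -11.52
i=2: S_2 = -8.41 + -3.11*2 = -14.63
i=3: S_3 = -8.41 + -3.11*3 = -17.74
i=4: S_4 = -8.41 + -3.11*4 = -20.85
The first 5 terms are: [-8.41, -11.52, -14.63, -17.74, -20.85]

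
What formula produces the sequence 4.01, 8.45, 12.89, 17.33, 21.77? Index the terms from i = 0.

Check differences: 8.45 - 4.01 = 4.44
12.89 - 8.45 = 4.44
Common difference d = 4.44.
First term a = 4.01.
Formula: S_i = 4.01 + 4.44*i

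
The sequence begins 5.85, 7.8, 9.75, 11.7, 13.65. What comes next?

Differences: 7.8 - 5.85 = 1.95
This is an arithmetic sequence with common difference d = 1.95.
Next term = 13.65 + 1.95 = 15.6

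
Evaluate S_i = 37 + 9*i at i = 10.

S_10 = 37 + 9*10 = 37 + 90 = 127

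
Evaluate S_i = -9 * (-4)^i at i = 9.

S_9 = -9 * (-4)^9 = -9 * -262144 = 2359296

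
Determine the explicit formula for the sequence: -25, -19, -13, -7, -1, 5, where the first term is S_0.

Check differences: -19 - -25 = 6
-13 - -19 = 6
Common difference d = 6.
First term a = -25.
Formula: S_i = -25 + 6*i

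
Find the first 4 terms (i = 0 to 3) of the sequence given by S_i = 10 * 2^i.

This is a geometric sequence.
i=0: S_0 = 10 * 2^0 = 10
i=1: S_1 = 10 * 2^1 = 20
i=2: S_2 = 10 * 2^2 = 40
i=3: S_3 = 10 * 2^3 = 80
The first 4 terms are: [10, 20, 40, 80]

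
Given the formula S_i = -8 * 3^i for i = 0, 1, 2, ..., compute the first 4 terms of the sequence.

This is a geometric sequence.
i=0: S_0 = -8 * 3^0 = -8
i=1: S_1 = -8 * 3^1 = -24
i=2: S_2 = -8 * 3^2 = -72
i=3: S_3 = -8 * 3^3 = -216
The first 4 terms are: [-8, -24, -72, -216]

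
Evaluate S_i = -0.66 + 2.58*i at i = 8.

S_8 = -0.66 + 2.58*8 = -0.66 + 20.64 = 19.98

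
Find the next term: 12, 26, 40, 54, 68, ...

Differences: 26 - 12 = 14
This is an arithmetic sequence with common difference d = 14.
Next term = 68 + 14 = 82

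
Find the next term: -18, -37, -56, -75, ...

Differences: -37 - -18 = -19
This is an arithmetic sequence with common difference d = -19.
Next term = -75 + -19 = -94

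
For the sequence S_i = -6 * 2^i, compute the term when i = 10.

S_10 = -6 * 2^10 = -6 * 1024 = -6144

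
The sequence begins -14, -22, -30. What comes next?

Differences: -22 - -14 = -8
This is an arithmetic sequence with common difference d = -8.
Next term = -30 + -8 = -38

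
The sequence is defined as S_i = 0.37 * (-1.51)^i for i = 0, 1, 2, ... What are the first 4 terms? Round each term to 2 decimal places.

This is a geometric sequence.
i=0: S_0 = 0.37 * (-1.51)^0 = 0.37
i=1: S_1 = 0.37 * (-1.51)^1 ≈ -0.56
i=2: S_2 = 0.37 * (-1.51)^2 ≈ 0.84
i=3: S_3 = 0.37 * (-1.51)^3 ≈ -1.27
The first 4 terms are: [0.37, -0.56, 0.84, -1.27]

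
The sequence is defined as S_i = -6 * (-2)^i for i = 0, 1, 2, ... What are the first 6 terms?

This is a geometric sequence.
i=0: S_0 = -6 * (-2)^0 = -6
i=1: S_1 = -6 * (-2)^1 = 12
i=2: S_2 = -6 * (-2)^2 = -24
i=3: S_3 = -6 * (-2)^3 = 48
i=4: S_4 = -6 * (-2)^4 = -96
i=5: S_5 = -6 * (-2)^5 = 192
The first 6 terms are: [-6, 12, -24, 48, -96, 192]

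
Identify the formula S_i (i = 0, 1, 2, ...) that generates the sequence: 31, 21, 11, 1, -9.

Check differences: 21 - 31 = -10
11 - 21 = -10
Common difference d = -10.
First term a = 31.
Formula: S_i = 31 - 10*i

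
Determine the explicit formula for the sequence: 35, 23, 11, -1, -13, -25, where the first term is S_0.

Check differences: 23 - 35 = -12
11 - 23 = -12
Common difference d = -12.
First term a = 35.
Formula: S_i = 35 - 12*i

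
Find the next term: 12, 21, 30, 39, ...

Differences: 21 - 12 = 9
This is an arithmetic sequence with common difference d = 9.
Next term = 39 + 9 = 48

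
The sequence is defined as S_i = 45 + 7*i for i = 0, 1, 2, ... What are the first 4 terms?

This is an arithmetic sequence.
i=0: S_0 = 45 + 7*0 = 45
i=1: S_1 = 45 + 7*1 = 52
i=2: S_2 = 45 + 7*2 = 59
i=3: S_3 = 45 + 7*3 = 66
The first 4 terms are: [45, 52, 59, 66]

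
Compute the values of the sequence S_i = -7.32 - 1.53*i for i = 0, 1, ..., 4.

This is an arithmetic sequence.
i=0: S_0 = -7.32 + -1.53*0 = -7.32
i=1: S_1 = -7.32 + -1.53*1 = -8.85
i=2: S_2 = -7.32 + -1.53*2 = -10.38
i=3: S_3 = -7.32 + -1.53*3 = -11.91
i=4: S_4 = -7.32 + -1.53*4 = -13.44
The first 5 terms are: [-7.32, -8.85, -10.38, -11.91, -13.44]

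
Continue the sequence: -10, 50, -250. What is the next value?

Ratios: 50 / -10 = -5.0
This is a geometric sequence with common ratio r = -5.
Next term = -250 * -5 = 1250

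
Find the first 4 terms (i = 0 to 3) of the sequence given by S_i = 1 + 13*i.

This is an arithmetic sequence.
i=0: S_0 = 1 + 13*0 = 1
i=1: S_1 = 1 + 13*1 = 14
i=2: S_2 = 1 + 13*2 = 27
i=3: S_3 = 1 + 13*3 = 40
The first 4 terms are: [1, 14, 27, 40]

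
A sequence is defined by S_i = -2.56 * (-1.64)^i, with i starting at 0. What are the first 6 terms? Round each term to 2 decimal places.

This is a geometric sequence.
i=0: S_0 = -2.56 * (-1.64)^0 = -2.56
i=1: S_1 = -2.56 * (-1.64)^1 ≈ 4.2
i=2: S_2 = -2.56 * (-1.64)^2 ≈ -6.89
i=3: S_3 = -2.56 * (-1.64)^3 ≈ 11.29
i=4: S_4 = -2.56 * (-1.64)^4 ≈ -18.52
i=5: S_5 = -2.56 * (-1.64)^5 ≈ 30.37
The first 6 terms are: [-2.56, 4.2, -6.89, 11.29, -18.52, 30.37]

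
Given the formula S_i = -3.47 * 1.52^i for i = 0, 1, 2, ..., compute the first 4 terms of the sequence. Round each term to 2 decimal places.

This is a geometric sequence.
i=0: S_0 = -3.47 * 1.52^0 = -3.47
i=1: S_1 = -3.47 * 1.52^1 ≈ -5.27
i=2: S_2 = -3.47 * 1.52^2 ≈ -8.02
i=3: S_3 = -3.47 * 1.52^3 ≈ -12.19
The first 4 terms are: [-3.47, -5.27, -8.02, -12.19]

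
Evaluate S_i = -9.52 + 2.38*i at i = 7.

S_7 = -9.52 + 2.38*7 = -9.52 + 16.66 = 7.14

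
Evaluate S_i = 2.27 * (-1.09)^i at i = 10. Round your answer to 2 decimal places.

S_10 = 2.27 * (-1.09)^10 ≈ 2.27 * 2.3674 ≈ 5.37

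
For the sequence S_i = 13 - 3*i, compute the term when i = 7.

S_7 = 13 + -3*7 = 13 + -21 = -8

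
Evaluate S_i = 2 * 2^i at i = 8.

S_8 = 2 * 2^8 = 2 * 256 = 512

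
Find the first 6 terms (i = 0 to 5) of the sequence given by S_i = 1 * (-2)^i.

This is a geometric sequence.
i=0: S_0 = 1 * (-2)^0 = 1
i=1: S_1 = 1 * (-2)^1 = -2
i=2: S_2 = 1 * (-2)^2 = 4
i=3: S_3 = 1 * (-2)^3 = -8
i=4: S_4 = 1 * (-2)^4 = 16
i=5: S_5 = 1 * (-2)^5 = -32
The first 6 terms are: [1, -2, 4, -8, 16, -32]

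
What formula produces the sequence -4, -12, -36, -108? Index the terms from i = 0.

Check ratios: -12 / -4 = 3.0
Common ratio r = 3.
First term a = -4.
Formula: S_i = -4 * 3^i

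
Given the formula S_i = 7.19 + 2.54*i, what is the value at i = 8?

S_8 = 7.19 + 2.54*8 = 7.19 + 20.32 = 27.51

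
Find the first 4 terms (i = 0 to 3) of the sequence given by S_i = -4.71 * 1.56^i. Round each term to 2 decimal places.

This is a geometric sequence.
i=0: S_0 = -4.71 * 1.56^0 = -4.71
i=1: S_1 = -4.71 * 1.56^1 ≈ -7.35
i=2: S_2 = -4.71 * 1.56^2 ≈ -11.46
i=3: S_3 = -4.71 * 1.56^3 ≈ -17.88
The first 4 terms are: [-4.71, -7.35, -11.46, -17.88]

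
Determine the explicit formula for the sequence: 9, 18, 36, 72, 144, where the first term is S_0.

Check ratios: 18 / 9 = 2.0
Common ratio r = 2.
First term a = 9.
Formula: S_i = 9 * 2^i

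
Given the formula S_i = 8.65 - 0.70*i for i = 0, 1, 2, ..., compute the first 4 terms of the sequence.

This is an arithmetic sequence.
i=0: S_0 = 8.65 + -0.7*0 = 8.65
i=1: S_1 = 8.65 + -0.7*1 = 7.95
i=2: S_2 = 8.65 + -0.7*2 = 7.25
i=3: S_3 = 8.65 + -0.7*3 = 6.55
The first 4 terms are: [8.65, 7.95, 7.25, 6.55]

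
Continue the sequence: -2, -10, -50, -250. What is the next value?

Ratios: -10 / -2 = 5.0
This is a geometric sequence with common ratio r = 5.
Next term = -250 * 5 = -1250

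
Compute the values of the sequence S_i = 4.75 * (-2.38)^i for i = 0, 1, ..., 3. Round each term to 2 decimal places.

This is a geometric sequence.
i=0: S_0 = 4.75 * (-2.38)^0 = 4.75
i=1: S_1 = 4.75 * (-2.38)^1 ≈ -11.31
i=2: S_2 = 4.75 * (-2.38)^2 ≈ 26.91
i=3: S_3 = 4.75 * (-2.38)^3 ≈ -64.04
The first 4 terms are: [4.75, -11.31, 26.91, -64.04]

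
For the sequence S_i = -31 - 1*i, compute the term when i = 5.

S_5 = -31 + -1*5 = -31 + -5 = -36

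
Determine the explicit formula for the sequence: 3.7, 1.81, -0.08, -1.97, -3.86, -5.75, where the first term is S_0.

Check differences: 1.81 - 3.7 = -1.89
-0.08 - 1.81 = -1.89
Common difference d = -1.89.
First term a = 3.7.
Formula: S_i = 3.70 - 1.89*i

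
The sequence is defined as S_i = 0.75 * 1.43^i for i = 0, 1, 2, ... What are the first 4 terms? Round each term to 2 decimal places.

This is a geometric sequence.
i=0: S_0 = 0.75 * 1.43^0 = 0.75
i=1: S_1 = 0.75 * 1.43^1 ≈ 1.07
i=2: S_2 = 0.75 * 1.43^2 ≈ 1.53
i=3: S_3 = 0.75 * 1.43^3 ≈ 2.19
The first 4 terms are: [0.75, 1.07, 1.53, 2.19]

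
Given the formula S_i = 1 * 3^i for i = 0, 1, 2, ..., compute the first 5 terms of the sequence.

This is a geometric sequence.
i=0: S_0 = 1 * 3^0 = 1
i=1: S_1 = 1 * 3^1 = 3
i=2: S_2 = 1 * 3^2 = 9
i=3: S_3 = 1 * 3^3 = 27
i=4: S_4 = 1 * 3^4 = 81
The first 5 terms are: [1, 3, 9, 27, 81]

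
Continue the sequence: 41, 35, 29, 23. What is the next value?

Differences: 35 - 41 = -6
This is an arithmetic sequence with common difference d = -6.
Next term = 23 + -6 = 17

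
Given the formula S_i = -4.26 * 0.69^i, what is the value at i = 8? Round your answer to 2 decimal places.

S_8 = -4.26 * 0.69^8 ≈ -4.26 * 0.0514 ≈ -0.22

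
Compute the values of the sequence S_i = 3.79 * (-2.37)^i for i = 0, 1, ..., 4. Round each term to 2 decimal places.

This is a geometric sequence.
i=0: S_0 = 3.79 * (-2.37)^0 = 3.79
i=1: S_1 = 3.79 * (-2.37)^1 ≈ -8.98
i=2: S_2 = 3.79 * (-2.37)^2 ≈ 21.29
i=3: S_3 = 3.79 * (-2.37)^3 ≈ -50.45
i=4: S_4 = 3.79 * (-2.37)^4 ≈ 119.57
The first 5 terms are: [3.79, -8.98, 21.29, -50.45, 119.57]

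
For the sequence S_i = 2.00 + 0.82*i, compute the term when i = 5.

S_5 = 2.0 + 0.82*5 = 2.0 + 4.1 = 6.1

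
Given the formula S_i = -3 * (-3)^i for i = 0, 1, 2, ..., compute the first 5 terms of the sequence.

This is a geometric sequence.
i=0: S_0 = -3 * (-3)^0 = -3
i=1: S_1 = -3 * (-3)^1 = 9
i=2: S_2 = -3 * (-3)^2 = -27
i=3: S_3 = -3 * (-3)^3 = 81
i=4: S_4 = -3 * (-3)^4 = -243
The first 5 terms are: [-3, 9, -27, 81, -243]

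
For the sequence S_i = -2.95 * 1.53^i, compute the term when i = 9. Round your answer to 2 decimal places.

S_9 = -2.95 * 1.53^9 ≈ -2.95 * 45.9434 ≈ -135.53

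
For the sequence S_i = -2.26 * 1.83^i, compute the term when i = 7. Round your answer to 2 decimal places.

S_7 = -2.26 * 1.83^7 ≈ -2.26 * 68.7318 ≈ -155.33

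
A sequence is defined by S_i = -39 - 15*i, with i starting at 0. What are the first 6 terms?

This is an arithmetic sequence.
i=0: S_0 = -39 + -15*0 = -39
i=1: S_1 = -39 + -15*1 = -54
i=2: S_2 = -39 + -15*2 = -69
i=3: S_3 = -39 + -15*3 = -84
i=4: S_4 = -39 + -15*4 = -99
i=5: S_5 = -39 + -15*5 = -114
The first 6 terms are: [-39, -54, -69, -84, -99, -114]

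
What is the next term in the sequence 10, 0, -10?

Differences: 0 - 10 = -10
This is an arithmetic sequence with common difference d = -10.
Next term = -10 + -10 = -20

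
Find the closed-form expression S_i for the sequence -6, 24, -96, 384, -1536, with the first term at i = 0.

Check ratios: 24 / -6 = -4.0
Common ratio r = -4.
First term a = -6.
Formula: S_i = -6 * (-4)^i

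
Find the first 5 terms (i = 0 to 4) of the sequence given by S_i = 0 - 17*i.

This is an arithmetic sequence.
i=0: S_0 = 0 + -17*0 = 0
i=1: S_1 = 0 + -17*1 = -17
i=2: S_2 = 0 + -17*2 = -34
i=3: S_3 = 0 + -17*3 = -51
i=4: S_4 = 0 + -17*4 = -68
The first 5 terms are: [0, -17, -34, -51, -68]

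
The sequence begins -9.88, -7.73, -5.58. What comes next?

Differences: -7.73 - -9.88 = 2.15
This is an arithmetic sequence with common difference d = 2.15.
Next term = -5.58 + 2.15 = -3.43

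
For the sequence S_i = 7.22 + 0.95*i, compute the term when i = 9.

S_9 = 7.22 + 0.95*9 = 7.22 + 8.55 = 15.77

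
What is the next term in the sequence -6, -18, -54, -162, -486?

Ratios: -18 / -6 = 3.0
This is a geometric sequence with common ratio r = 3.
Next term = -486 * 3 = -1458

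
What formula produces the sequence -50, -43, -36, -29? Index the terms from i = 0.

Check differences: -43 - -50 = 7
-36 - -43 = 7
Common difference d = 7.
First term a = -50.
Formula: S_i = -50 + 7*i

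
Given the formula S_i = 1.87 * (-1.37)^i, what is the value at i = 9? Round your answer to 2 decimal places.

S_9 = 1.87 * (-1.37)^9 ≈ 1.87 * -17.0014 ≈ -31.79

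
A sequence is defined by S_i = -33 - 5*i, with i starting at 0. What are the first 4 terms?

This is an arithmetic sequence.
i=0: S_0 = -33 + -5*0 = -33
i=1: S_1 = -33 + -5*1 = -38
i=2: S_2 = -33 + -5*2 = -43
i=3: S_3 = -33 + -5*3 = -48
The first 4 terms are: [-33, -38, -43, -48]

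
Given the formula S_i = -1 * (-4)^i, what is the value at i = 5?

S_5 = -1 * (-4)^5 = -1 * -1024 = 1024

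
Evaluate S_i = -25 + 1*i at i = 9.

S_9 = -25 + 1*9 = -25 + 9 = -16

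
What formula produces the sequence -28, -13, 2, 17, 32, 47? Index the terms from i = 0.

Check differences: -13 - -28 = 15
2 - -13 = 15
Common difference d = 15.
First term a = -28.
Formula: S_i = -28 + 15*i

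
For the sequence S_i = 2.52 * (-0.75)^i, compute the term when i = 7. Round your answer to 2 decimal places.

S_7 = 2.52 * (-0.75)^7 ≈ 2.52 * -0.1335 ≈ -0.34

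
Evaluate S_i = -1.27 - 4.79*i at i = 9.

S_9 = -1.27 + -4.79*9 = -1.27 + -43.11 = -44.38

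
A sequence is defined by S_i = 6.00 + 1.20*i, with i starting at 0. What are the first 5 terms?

This is an arithmetic sequence.
i=0: S_0 = 6.0 + 1.2*0 = 6.0
i=1: S_1 = 6.0 + 1.2*1 = 7.2
i=2: S_2 = 6.0 + 1.2*2 = 8.4
i=3: S_3 = 6.0 + 1.2*3 = 9.6
i=4: S_4 = 6.0 + 1.2*4 = 10.8
The first 5 terms are: [6.0, 7.2, 8.4, 9.6, 10.8]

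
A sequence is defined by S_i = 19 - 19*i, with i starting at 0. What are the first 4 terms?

This is an arithmetic sequence.
i=0: S_0 = 19 + -19*0 = 19
i=1: S_1 = 19 + -19*1 = 0
i=2: S_2 = 19 + -19*2 = -19
i=3: S_3 = 19 + -19*3 = -38
The first 4 terms are: [19, 0, -19, -38]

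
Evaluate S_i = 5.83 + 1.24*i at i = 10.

S_10 = 5.83 + 1.24*10 = 5.83 + 12.4 = 18.23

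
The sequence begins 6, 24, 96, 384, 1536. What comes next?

Ratios: 24 / 6 = 4.0
This is a geometric sequence with common ratio r = 4.
Next term = 1536 * 4 = 6144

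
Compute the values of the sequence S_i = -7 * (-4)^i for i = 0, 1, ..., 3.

This is a geometric sequence.
i=0: S_0 = -7 * (-4)^0 = -7
i=1: S_1 = -7 * (-4)^1 = 28
i=2: S_2 = -7 * (-4)^2 = -112
i=3: S_3 = -7 * (-4)^3 = 448
The first 4 terms are: [-7, 28, -112, 448]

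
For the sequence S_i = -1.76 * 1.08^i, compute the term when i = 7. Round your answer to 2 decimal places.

S_7 = -1.76 * 1.08^7 ≈ -1.76 * 1.7138 ≈ -3.02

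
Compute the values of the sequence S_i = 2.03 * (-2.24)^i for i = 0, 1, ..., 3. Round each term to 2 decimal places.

This is a geometric sequence.
i=0: S_0 = 2.03 * (-2.24)^0 = 2.03
i=1: S_1 = 2.03 * (-2.24)^1 ≈ -4.55
i=2: S_2 = 2.03 * (-2.24)^2 ≈ 10.19
i=3: S_3 = 2.03 * (-2.24)^3 ≈ -22.82
The first 4 terms are: [2.03, -4.55, 10.19, -22.82]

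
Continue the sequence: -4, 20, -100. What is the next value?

Ratios: 20 / -4 = -5.0
This is a geometric sequence with common ratio r = -5.
Next term = -100 * -5 = 500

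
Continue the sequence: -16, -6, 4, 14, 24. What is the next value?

Differences: -6 - -16 = 10
This is an arithmetic sequence with common difference d = 10.
Next term = 24 + 10 = 34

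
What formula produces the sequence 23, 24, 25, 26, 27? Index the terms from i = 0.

Check differences: 24 - 23 = 1
25 - 24 = 1
Common difference d = 1.
First term a = 23.
Formula: S_i = 23 + 1*i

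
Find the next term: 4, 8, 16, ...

Ratios: 8 / 4 = 2.0
This is a geometric sequence with common ratio r = 2.
Next term = 16 * 2 = 32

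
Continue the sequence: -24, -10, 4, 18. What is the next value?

Differences: -10 - -24 = 14
This is an arithmetic sequence with common difference d = 14.
Next term = 18 + 14 = 32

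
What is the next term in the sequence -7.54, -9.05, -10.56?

Differences: -9.05 - -7.54 = -1.51
This is an arithmetic sequence with common difference d = -1.51.
Next term = -10.56 + -1.51 = -12.07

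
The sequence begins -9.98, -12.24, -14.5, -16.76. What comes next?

Differences: -12.24 - -9.98 = -2.26
This is an arithmetic sequence with common difference d = -2.26.
Next term = -16.76 + -2.26 = -19.02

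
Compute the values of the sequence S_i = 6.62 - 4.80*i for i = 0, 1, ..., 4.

This is an arithmetic sequence.
i=0: S_0 = 6.62 + -4.8*0 = 6.62
i=1: S_1 = 6.62 + -4.8*1 = 1.82
i=2: S_2 = 6.62 + -4.8*2 = -2.98
i=3: S_3 = 6.62 + -4.8*3 = -7.78
i=4: S_4 = 6.62 + -4.8*4 = -12.58
The first 5 terms are: [6.62, 1.82, -2.98, -7.78, -12.58]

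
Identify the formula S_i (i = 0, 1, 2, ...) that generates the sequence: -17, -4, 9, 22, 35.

Check differences: -4 - -17 = 13
9 - -4 = 13
Common difference d = 13.
First term a = -17.
Formula: S_i = -17 + 13*i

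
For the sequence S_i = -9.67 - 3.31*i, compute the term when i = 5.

S_5 = -9.67 + -3.31*5 = -9.67 + -16.55 = -26.22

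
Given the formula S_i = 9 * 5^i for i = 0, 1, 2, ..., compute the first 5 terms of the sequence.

This is a geometric sequence.
i=0: S_0 = 9 * 5^0 = 9
i=1: S_1 = 9 * 5^1 = 45
i=2: S_2 = 9 * 5^2 = 225
i=3: S_3 = 9 * 5^3 = 1125
i=4: S_4 = 9 * 5^4 = 5625
The first 5 terms are: [9, 45, 225, 1125, 5625]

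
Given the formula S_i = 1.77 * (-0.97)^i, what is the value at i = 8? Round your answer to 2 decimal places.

S_8 = 1.77 * (-0.97)^8 ≈ 1.77 * 0.7837 ≈ 1.39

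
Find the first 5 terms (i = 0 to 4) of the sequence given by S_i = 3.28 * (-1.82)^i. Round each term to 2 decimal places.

This is a geometric sequence.
i=0: S_0 = 3.28 * (-1.82)^0 = 3.28
i=1: S_1 = 3.28 * (-1.82)^1 ≈ -5.97
i=2: S_2 = 3.28 * (-1.82)^2 ≈ 10.86
i=3: S_3 = 3.28 * (-1.82)^3 ≈ -19.77
i=4: S_4 = 3.28 * (-1.82)^4 ≈ 35.99
The first 5 terms are: [3.28, -5.97, 10.86, -19.77, 35.99]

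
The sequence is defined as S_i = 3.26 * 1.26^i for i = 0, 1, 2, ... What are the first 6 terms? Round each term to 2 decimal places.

This is a geometric sequence.
i=0: S_0 = 3.26 * 1.26^0 = 3.26
i=1: S_1 = 3.26 * 1.26^1 ≈ 4.11
i=2: S_2 = 3.26 * 1.26^2 ≈ 5.18
i=3: S_3 = 3.26 * 1.26^3 ≈ 6.52
i=4: S_4 = 3.26 * 1.26^4 ≈ 8.22
i=5: S_5 = 3.26 * 1.26^5 ≈ 10.35
The first 6 terms are: [3.26, 4.11, 5.18, 6.52, 8.22, 10.35]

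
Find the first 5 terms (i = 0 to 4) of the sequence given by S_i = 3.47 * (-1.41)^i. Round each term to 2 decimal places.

This is a geometric sequence.
i=0: S_0 = 3.47 * (-1.41)^0 = 3.47
i=1: S_1 = 3.47 * (-1.41)^1 ≈ -4.89
i=2: S_2 = 3.47 * (-1.41)^2 ≈ 6.9
i=3: S_3 = 3.47 * (-1.41)^3 ≈ -9.73
i=4: S_4 = 3.47 * (-1.41)^4 ≈ 13.72
The first 5 terms are: [3.47, -4.89, 6.9, -9.73, 13.72]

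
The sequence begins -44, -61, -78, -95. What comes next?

Differences: -61 - -44 = -17
This is an arithmetic sequence with common difference d = -17.
Next term = -95 + -17 = -112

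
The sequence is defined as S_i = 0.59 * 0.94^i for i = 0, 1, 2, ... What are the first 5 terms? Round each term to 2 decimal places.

This is a geometric sequence.
i=0: S_0 = 0.59 * 0.94^0 = 0.59
i=1: S_1 = 0.59 * 0.94^1 ≈ 0.55
i=2: S_2 = 0.59 * 0.94^2 ≈ 0.52
i=3: S_3 = 0.59 * 0.94^3 ≈ 0.49
i=4: S_4 = 0.59 * 0.94^4 ≈ 0.46
The first 5 terms are: [0.59, 0.55, 0.52, 0.49, 0.46]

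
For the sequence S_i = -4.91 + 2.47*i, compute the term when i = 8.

S_8 = -4.91 + 2.47*8 = -4.91 + 19.76 = 14.85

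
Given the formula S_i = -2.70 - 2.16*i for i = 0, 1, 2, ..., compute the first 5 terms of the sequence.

This is an arithmetic sequence.
i=0: S_0 = -2.7 + -2.16*0 = -2.7
i=1: S_1 = -2.7 + -2.16*1 = -4.86
i=2: S_2 = -2.7 + -2.16*2 = -7.02
i=3: S_3 = -2.7 + -2.16*3 = -9.18
i=4: S_4 = -2.7 + -2.16*4 = -11.34
The first 5 terms are: [-2.7, -4.86, -7.02, -9.18, -11.34]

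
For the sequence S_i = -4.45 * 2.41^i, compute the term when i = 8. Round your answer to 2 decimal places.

S_8 = -4.45 * 2.41^8 ≈ -4.45 * 1137.9845 ≈ -5064.03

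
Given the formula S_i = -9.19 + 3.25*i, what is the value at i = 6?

S_6 = -9.19 + 3.25*6 = -9.19 + 19.5 = 10.31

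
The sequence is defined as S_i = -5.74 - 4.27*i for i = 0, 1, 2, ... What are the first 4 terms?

This is an arithmetic sequence.
i=0: S_0 = -5.74 + -4.27*0 = -5.74
i=1: S_1 = -5.74 + -4.27*1 = -10.01
i=2: S_2 = -5.74 + -4.27*2 = -14.28
i=3: S_3 = -5.74 + -4.27*3 = -18.55
The first 4 terms are: [-5.74, -10.01, -14.28, -18.55]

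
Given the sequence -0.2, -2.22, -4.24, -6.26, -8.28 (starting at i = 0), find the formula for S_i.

Check differences: -2.22 - -0.2 = -2.02
-4.24 - -2.22 = -2.02
Common difference d = -2.02.
First term a = -0.2.
Formula: S_i = -0.20 - 2.02*i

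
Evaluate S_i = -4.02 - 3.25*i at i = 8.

S_8 = -4.02 + -3.25*8 = -4.02 + -26.0 = -30.02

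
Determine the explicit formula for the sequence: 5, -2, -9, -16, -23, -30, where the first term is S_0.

Check differences: -2 - 5 = -7
-9 - -2 = -7
Common difference d = -7.
First term a = 5.
Formula: S_i = 5 - 7*i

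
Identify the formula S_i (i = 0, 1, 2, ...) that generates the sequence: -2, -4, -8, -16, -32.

Check ratios: -4 / -2 = 2.0
Common ratio r = 2.
First term a = -2.
Formula: S_i = -2 * 2^i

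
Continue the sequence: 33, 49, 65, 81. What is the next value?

Differences: 49 - 33 = 16
This is an arithmetic sequence with common difference d = 16.
Next term = 81 + 16 = 97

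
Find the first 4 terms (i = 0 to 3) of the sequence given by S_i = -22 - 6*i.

This is an arithmetic sequence.
i=0: S_0 = -22 + -6*0 = -22
i=1: S_1 = -22 + -6*1 = -28
i=2: S_2 = -22 + -6*2 = -34
i=3: S_3 = -22 + -6*3 = -40
The first 4 terms are: [-22, -28, -34, -40]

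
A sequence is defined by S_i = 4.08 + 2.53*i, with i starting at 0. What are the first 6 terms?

This is an arithmetic sequence.
i=0: S_0 = 4.08 + 2.53*0 = 4.08
i=1: S_1 = 4.08 + 2.53*1 = 6.61
i=2: S_2 = 4.08 + 2.53*2 = 9.14
i=3: S_3 = 4.08 + 2.53*3 = 11.67
i=4: S_4 = 4.08 + 2.53*4 = 14.2
i=5: S_5 = 4.08 + 2.53*5 = 16.73
The first 6 terms are: [4.08, 6.61, 9.14, 11.67, 14.2, 16.73]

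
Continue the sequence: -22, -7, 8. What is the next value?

Differences: -7 - -22 = 15
This is an arithmetic sequence with common difference d = 15.
Next term = 8 + 15 = 23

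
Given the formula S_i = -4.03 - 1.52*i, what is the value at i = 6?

S_6 = -4.03 + -1.52*6 = -4.03 + -9.12 = -13.15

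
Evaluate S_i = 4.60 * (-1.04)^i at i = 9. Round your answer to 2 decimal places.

S_9 = 4.6 * (-1.04)^9 ≈ 4.6 * -1.4233 ≈ -6.55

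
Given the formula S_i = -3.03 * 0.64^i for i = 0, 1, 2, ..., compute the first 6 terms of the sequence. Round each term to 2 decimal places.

This is a geometric sequence.
i=0: S_0 = -3.03 * 0.64^0 = -3.03
i=1: S_1 = -3.03 * 0.64^1 ≈ -1.94
i=2: S_2 = -3.03 * 0.64^2 ≈ -1.24
i=3: S_3 = -3.03 * 0.64^3 ≈ -0.79
i=4: S_4 = -3.03 * 0.64^4 ≈ -0.51
i=5: S_5 = -3.03 * 0.64^5 ≈ -0.33
The first 6 terms are: [-3.03, -1.94, -1.24, -0.79, -0.51, -0.33]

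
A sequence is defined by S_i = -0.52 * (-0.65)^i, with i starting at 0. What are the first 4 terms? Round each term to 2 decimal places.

This is a geometric sequence.
i=0: S_0 = -0.52 * (-0.65)^0 = -0.52
i=1: S_1 = -0.52 * (-0.65)^1 ≈ 0.34
i=2: S_2 = -0.52 * (-0.65)^2 ≈ -0.22
i=3: S_3 = -0.52 * (-0.65)^3 ≈ 0.14
The first 4 terms are: [-0.52, 0.34, -0.22, 0.14]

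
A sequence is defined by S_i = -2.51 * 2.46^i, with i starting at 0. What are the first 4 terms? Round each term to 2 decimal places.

This is a geometric sequence.
i=0: S_0 = -2.51 * 2.46^0 = -2.51
i=1: S_1 = -2.51 * 2.46^1 ≈ -6.17
i=2: S_2 = -2.51 * 2.46^2 ≈ -15.19
i=3: S_3 = -2.51 * 2.46^3 ≈ -37.37
The first 4 terms are: [-2.51, -6.17, -15.19, -37.37]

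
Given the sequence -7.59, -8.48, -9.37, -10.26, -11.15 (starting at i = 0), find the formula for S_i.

Check differences: -8.48 - -7.59 = -0.89
-9.37 - -8.48 = -0.89
Common difference d = -0.89.
First term a = -7.59.
Formula: S_i = -7.59 - 0.89*i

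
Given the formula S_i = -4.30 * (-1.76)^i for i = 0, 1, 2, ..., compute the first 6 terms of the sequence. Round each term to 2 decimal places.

This is a geometric sequence.
i=0: S_0 = -4.3 * (-1.76)^0 = -4.3
i=1: S_1 = -4.3 * (-1.76)^1 ≈ 7.57
i=2: S_2 = -4.3 * (-1.76)^2 ≈ -13.32
i=3: S_3 = -4.3 * (-1.76)^3 ≈ 23.44
i=4: S_4 = -4.3 * (-1.76)^4 ≈ -41.26
i=5: S_5 = -4.3 * (-1.76)^5 ≈ 72.62
The first 6 terms are: [-4.3, 7.57, -13.32, 23.44, -41.26, 72.62]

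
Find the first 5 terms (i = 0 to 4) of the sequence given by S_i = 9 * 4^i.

This is a geometric sequence.
i=0: S_0 = 9 * 4^0 = 9
i=1: S_1 = 9 * 4^1 = 36
i=2: S_2 = 9 * 4^2 = 144
i=3: S_3 = 9 * 4^3 = 576
i=4: S_4 = 9 * 4^4 = 2304
The first 5 terms are: [9, 36, 144, 576, 2304]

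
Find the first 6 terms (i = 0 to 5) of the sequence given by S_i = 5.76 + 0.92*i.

This is an arithmetic sequence.
i=0: S_0 = 5.76 + 0.92*0 = 5.76
i=1: S_1 = 5.76 + 0.92*1 = 6.68
i=2: S_2 = 5.76 + 0.92*2 = 7.6
i=3: S_3 = 5.76 + 0.92*3 = 8.52
i=4: S_4 = 5.76 + 0.92*4 = 9.44
i=5: S_5 = 5.76 + 0.92*5 = 10.36
The first 6 terms are: [5.76, 6.68, 7.6, 8.52, 9.44, 10.36]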